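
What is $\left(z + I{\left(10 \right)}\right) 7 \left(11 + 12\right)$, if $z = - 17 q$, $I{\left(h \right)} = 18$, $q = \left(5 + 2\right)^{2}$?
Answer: $-131215$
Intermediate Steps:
$q = 49$ ($q = 7^{2} = 49$)
$z = -833$ ($z = \left(-17\right) 49 = -833$)
$\left(z + I{\left(10 \right)}\right) 7 \left(11 + 12\right) = \left(-833 + 18\right) 7 \left(11 + 12\right) = - 815 \cdot 7 \cdot 23 = \left(-815\right) 161 = -131215$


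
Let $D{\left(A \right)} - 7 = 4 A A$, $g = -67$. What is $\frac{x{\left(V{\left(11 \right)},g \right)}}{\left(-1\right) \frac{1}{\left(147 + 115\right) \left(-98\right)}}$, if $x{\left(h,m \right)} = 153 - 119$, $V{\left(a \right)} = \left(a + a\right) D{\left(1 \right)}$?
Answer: $872984$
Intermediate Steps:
$D{\left(A \right)} = 7 + 4 A^{2}$ ($D{\left(A \right)} = 7 + 4 A A = 7 + 4 A^{2}$)
$V{\left(a \right)} = 22 a$ ($V{\left(a \right)} = \left(a + a\right) \left(7 + 4 \cdot 1^{2}\right) = 2 a \left(7 + 4 \cdot 1\right) = 2 a \left(7 + 4\right) = 2 a 11 = 22 a$)
$x{\left(h,m \right)} = 34$
$\frac{x{\left(V{\left(11 \right)},g \right)}}{\left(-1\right) \frac{1}{\left(147 + 115\right) \left(-98\right)}} = \frac{34}{\left(-1\right) \frac{1}{\left(147 + 115\right) \left(-98\right)}} = \frac{34}{\left(-1\right) \frac{1}{262 \left(-98\right)}} = \frac{34}{\left(-1\right) \frac{1}{-25676}} = \frac{34}{\left(-1\right) \left(- \frac{1}{25676}\right)} = 34 \frac{1}{\frac{1}{25676}} = 34 \cdot 25676 = 872984$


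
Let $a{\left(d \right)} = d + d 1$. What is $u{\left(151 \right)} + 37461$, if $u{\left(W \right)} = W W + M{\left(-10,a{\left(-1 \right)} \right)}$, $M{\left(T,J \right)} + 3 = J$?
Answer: $60257$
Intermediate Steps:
$a{\left(d \right)} = 2 d$ ($a{\left(d \right)} = d + d = 2 d$)
$M{\left(T,J \right)} = -3 + J$
$u{\left(W \right)} = -5 + W^{2}$ ($u{\left(W \right)} = W W + \left(-3 + 2 \left(-1\right)\right) = W^{2} - 5 = -5 + W^{2}$)
$u{\left(151 \right)} + 37461 = \left(-5 + 151^{2}\right) + 37461 = \left(-5 + 22801\right) + 37461 = 22796 + 37461 = 60257$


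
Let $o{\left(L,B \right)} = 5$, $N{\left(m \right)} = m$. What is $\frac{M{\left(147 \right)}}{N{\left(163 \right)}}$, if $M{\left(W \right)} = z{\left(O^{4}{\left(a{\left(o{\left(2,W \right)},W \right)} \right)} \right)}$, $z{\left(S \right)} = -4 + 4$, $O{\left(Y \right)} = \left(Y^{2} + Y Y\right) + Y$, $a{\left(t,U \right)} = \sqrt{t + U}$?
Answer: $0$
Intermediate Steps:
$a{\left(t,U \right)} = \sqrt{U + t}$
$O{\left(Y \right)} = Y + 2 Y^{2}$ ($O{\left(Y \right)} = \left(Y^{2} + Y^{2}\right) + Y = 2 Y^{2} + Y = Y + 2 Y^{2}$)
$z{\left(S \right)} = 0$
$M{\left(W \right)} = 0$
$\frac{M{\left(147 \right)}}{N{\left(163 \right)}} = \frac{0}{163} = 0 \cdot \frac{1}{163} = 0$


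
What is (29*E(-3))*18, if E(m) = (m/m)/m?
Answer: -174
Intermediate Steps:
E(m) = 1/m
(29*E(-3))*18 = (29/(-3))*18 = (29*(-⅓))*18 = -29/3*18 = -174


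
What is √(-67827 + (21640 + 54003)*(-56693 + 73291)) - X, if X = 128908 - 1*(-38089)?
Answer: -166997 + √1255454687 ≈ -1.3156e+5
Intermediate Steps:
X = 166997 (X = 128908 + 38089 = 166997)
√(-67827 + (21640 + 54003)*(-56693 + 73291)) - X = √(-67827 + (21640 + 54003)*(-56693 + 73291)) - 1*166997 = √(-67827 + 75643*16598) - 166997 = √(-67827 + 1255522514) - 166997 = √1255454687 - 166997 = -166997 + √1255454687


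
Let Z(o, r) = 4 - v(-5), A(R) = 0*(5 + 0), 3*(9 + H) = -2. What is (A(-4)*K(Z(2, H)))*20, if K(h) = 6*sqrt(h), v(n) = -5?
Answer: 0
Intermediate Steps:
H = -29/3 (H = -9 + (1/3)*(-2) = -9 - 2/3 = -29/3 ≈ -9.6667)
A(R) = 0 (A(R) = 0*5 = 0)
Z(o, r) = 9 (Z(o, r) = 4 - 1*(-5) = 4 + 5 = 9)
(A(-4)*K(Z(2, H)))*20 = (0*(6*sqrt(9)))*20 = (0*(6*3))*20 = (0*18)*20 = 0*20 = 0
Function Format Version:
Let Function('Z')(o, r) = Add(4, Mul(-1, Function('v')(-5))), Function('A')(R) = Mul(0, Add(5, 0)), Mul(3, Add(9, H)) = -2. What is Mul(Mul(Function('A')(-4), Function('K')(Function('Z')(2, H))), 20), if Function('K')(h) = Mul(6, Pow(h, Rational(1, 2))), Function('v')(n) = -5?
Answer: 0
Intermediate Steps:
H = Rational(-29, 3) (H = Add(-9, Mul(Rational(1, 3), -2)) = Add(-9, Rational(-2, 3)) = Rational(-29, 3) ≈ -9.6667)
Function('A')(R) = 0 (Function('A')(R) = Mul(0, 5) = 0)
Function('Z')(o, r) = 9 (Function('Z')(o, r) = Add(4, Mul(-1, -5)) = Add(4, 5) = 9)
Mul(Mul(Function('A')(-4), Function('K')(Function('Z')(2, H))), 20) = Mul(Mul(0, Mul(6, Pow(9, Rational(1, 2)))), 20) = Mul(Mul(0, Mul(6, 3)), 20) = Mul(Mul(0, 18), 20) = Mul(0, 20) = 0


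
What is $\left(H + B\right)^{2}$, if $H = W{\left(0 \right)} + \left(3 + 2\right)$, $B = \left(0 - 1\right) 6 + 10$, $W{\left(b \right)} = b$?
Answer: $81$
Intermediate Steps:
$B = 4$ ($B = \left(-1\right) 6 + 10 = -6 + 10 = 4$)
$H = 5$ ($H = 0 + \left(3 + 2\right) = 0 + 5 = 5$)
$\left(H + B\right)^{2} = \left(5 + 4\right)^{2} = 9^{2} = 81$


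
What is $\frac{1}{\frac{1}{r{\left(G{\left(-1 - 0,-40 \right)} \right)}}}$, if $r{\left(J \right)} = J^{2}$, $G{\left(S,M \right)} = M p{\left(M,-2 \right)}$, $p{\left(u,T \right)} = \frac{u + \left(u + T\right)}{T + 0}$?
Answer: $2689600$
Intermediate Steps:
$p{\left(u,T \right)} = \frac{T + 2 u}{T}$ ($p{\left(u,T \right)} = \frac{u + \left(T + u\right)}{T} = \frac{T + 2 u}{T}$)
$G{\left(S,M \right)} = M \left(1 - M\right)$ ($G{\left(S,M \right)} = M \frac{-2 + 2 M}{-2} = M \left(- \frac{-2 + 2 M}{2}\right) = M \left(1 - M\right)$)
$\frac{1}{\frac{1}{r{\left(G{\left(-1 - 0,-40 \right)} \right)}}} = \frac{1}{\frac{1}{\left(- 40 \left(1 - -40\right)\right)^{2}}} = \frac{1}{\frac{1}{\left(- 40 \left(1 + 40\right)\right)^{2}}} = \frac{1}{\frac{1}{\left(\left(-40\right) 41\right)^{2}}} = \frac{1}{\frac{1}{\left(-1640\right)^{2}}} = \frac{1}{\frac{1}{2689600}} = 2689600$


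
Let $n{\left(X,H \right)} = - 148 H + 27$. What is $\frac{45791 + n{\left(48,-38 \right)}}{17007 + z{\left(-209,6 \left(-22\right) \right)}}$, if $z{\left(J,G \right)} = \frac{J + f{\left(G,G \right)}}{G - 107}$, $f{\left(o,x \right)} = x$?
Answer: $\frac{6147319}{2032507} \approx 3.0245$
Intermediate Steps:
$n{\left(X,H \right)} = 27 - 148 H$
$z{\left(J,G \right)} = \frac{G + J}{-107 + G}$ ($z{\left(J,G \right)} = \frac{J + G}{G - 107} = \frac{G + J}{-107 + G}$)
$\frac{45791 + n{\left(48,-38 \right)}}{17007 + z{\left(-209,6 \left(-22\right) \right)}} = \frac{45791 + \left(27 - -5624\right)}{17007 + \frac{6 \left(-22\right) - 209}{-107 + 6 \left(-22\right)}} = \frac{45791 + \left(27 + 5624\right)}{17007 + \frac{-132 - 209}{-107 - 132}} = \frac{45791 + 5651}{17007 + \frac{1}{-239} \left(-341\right)} = \frac{51442}{17007 - - \frac{341}{239}} = \frac{51442}{17007 + \frac{341}{239}} = \frac{51442}{\frac{4065014}{239}} = 51442 \cdot \frac{239}{4065014} = \frac{6147319}{2032507}$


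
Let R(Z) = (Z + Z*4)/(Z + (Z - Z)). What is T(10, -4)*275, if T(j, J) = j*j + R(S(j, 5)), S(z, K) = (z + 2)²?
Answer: 28875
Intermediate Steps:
S(z, K) = (2 + z)²
R(Z) = 5 (R(Z) = (Z + 4*Z)/(Z + 0) = (5*Z)/Z = 5)
T(j, J) = 5 + j² (T(j, J) = j*j + 5 = j² + 5 = 5 + j²)
T(10, -4)*275 = (5 + 10²)*275 = (5 + 100)*275 = 105*275 = 28875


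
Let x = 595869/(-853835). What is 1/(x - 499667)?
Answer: -853835/426633768814 ≈ -2.0013e-6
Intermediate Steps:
x = -595869/853835 (x = 595869*(-1/853835) = -595869/853835 ≈ -0.69787)
1/(x - 499667) = 1/(-595869/853835 - 499667) = 1/(-426633768814/853835) = -853835/426633768814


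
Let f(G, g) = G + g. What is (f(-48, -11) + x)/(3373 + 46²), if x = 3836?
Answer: 3777/5489 ≈ 0.68810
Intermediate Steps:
(f(-48, -11) + x)/(3373 + 46²) = ((-48 - 11) + 3836)/(3373 + 46²) = (-59 + 3836)/(3373 + 2116) = 3777/5489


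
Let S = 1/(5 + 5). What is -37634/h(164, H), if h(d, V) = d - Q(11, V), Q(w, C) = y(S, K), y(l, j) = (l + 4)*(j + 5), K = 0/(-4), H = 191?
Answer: -75268/287 ≈ -262.26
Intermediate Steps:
K = 0 (K = 0*(-¼) = 0)
S = ⅒ (S = 1/10 = ⅒ ≈ 0.10000)
y(l, j) = (4 + l)*(5 + j)
Q(w, C) = 41/2 (Q(w, C) = 20 + 4*0 + 5*(⅒) + 0*(⅒) = 20 + 0 + ½ + 0 = 41/2)
h(d, V) = -41/2 + d (h(d, V) = d - 1*41/2 = d - 41/2 = -41/2 + d)
-37634/h(164, H) = -37634/(-41/2 + 164) = -37634/287/2 = -37634*2/287 = -75268/287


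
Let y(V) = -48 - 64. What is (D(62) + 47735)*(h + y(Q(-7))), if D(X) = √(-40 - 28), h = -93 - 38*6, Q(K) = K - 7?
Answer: -20669255 - 866*I*√17 ≈ -2.0669e+7 - 3570.6*I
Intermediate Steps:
Q(K) = -7 + K
y(V) = -112
h = -321 (h = -93 - 228 = -321)
D(X) = 2*I*√17 (D(X) = √(-68) = 2*I*√17)
(D(62) + 47735)*(h + y(Q(-7))) = (2*I*√17 + 47735)*(-321 - 112) = (47735 + 2*I*√17)*(-433) = -20669255 - 866*I*√17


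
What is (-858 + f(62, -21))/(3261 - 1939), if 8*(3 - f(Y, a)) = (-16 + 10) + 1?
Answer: -6835/10576 ≈ -0.64627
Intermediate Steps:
f(Y, a) = 29/8 (f(Y, a) = 3 - ((-16 + 10) + 1)/8 = 3 - (-6 + 1)/8 = 3 - ⅛*(-5) = 3 + 5/8 = 29/8)
(-858 + f(62, -21))/(3261 - 1939) = (-858 + 29/8)/(3261 - 1939) = -6835/8/1322 = -6835/8*1/1322 = -6835/10576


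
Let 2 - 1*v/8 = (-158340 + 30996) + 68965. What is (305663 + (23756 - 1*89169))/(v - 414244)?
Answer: 120125/26402 ≈ 4.5498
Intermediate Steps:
v = 467048 (v = 16 - 8*((-158340 + 30996) + 68965) = 16 - 8*(-127344 + 68965) = 16 - 8*(-58379) = 16 + 467032 = 467048)
(305663 + (23756 - 1*89169))/(v - 414244) = (305663 + (23756 - 1*89169))/(467048 - 414244) = (305663 + (23756 - 89169))/52804 = (305663 - 65413)*(1/52804) = 240250*(1/52804) = 120125/26402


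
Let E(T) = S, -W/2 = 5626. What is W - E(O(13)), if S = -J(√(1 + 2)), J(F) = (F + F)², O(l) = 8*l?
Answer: -11240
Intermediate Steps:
W = -11252 (W = -2*5626 = -11252)
J(F) = 4*F² (J(F) = (2*F)² = 4*F²)
S = -12 (S = -4*(√(1 + 2))² = -4*(√3)² = -4*3 = -1*12 = -12)
E(T) = -12
W - E(O(13)) = -11252 - 1*(-12) = -11252 + 12 = -11240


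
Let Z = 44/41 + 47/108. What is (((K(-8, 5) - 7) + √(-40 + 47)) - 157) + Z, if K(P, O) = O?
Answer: -697373/4428 + √7 ≈ -154.85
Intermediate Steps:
Z = 6679/4428 (Z = 44*(1/41) + 47*(1/108) = 44/41 + 47/108 = 6679/4428 ≈ 1.5084)
(((K(-8, 5) - 7) + √(-40 + 47)) - 157) + Z = (((5 - 7) + √(-40 + 47)) - 157) + 6679/4428 = ((-2 + √7) - 157) + 6679/4428 = (-159 + √7) + 6679/4428 = -697373/4428 + √7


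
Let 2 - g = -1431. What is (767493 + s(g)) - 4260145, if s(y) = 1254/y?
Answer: -5004969062/1433 ≈ -3.4927e+6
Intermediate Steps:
g = 1433 (g = 2 - 1*(-1431) = 2 + 1431 = 1433)
(767493 + s(g)) - 4260145 = (767493 + 1254/1433) - 4260145 = 1099818723/1433 - 4260145 = -5004969062/1433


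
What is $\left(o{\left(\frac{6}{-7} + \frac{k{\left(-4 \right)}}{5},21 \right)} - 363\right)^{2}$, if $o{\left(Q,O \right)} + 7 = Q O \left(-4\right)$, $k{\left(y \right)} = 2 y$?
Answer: $\frac{669124}{25} \approx 26765.0$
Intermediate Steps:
$o{\left(Q,O \right)} = -7 - 4 O Q$ ($o{\left(Q,O \right)} = -7 + Q O \left(-4\right) = -7 + O Q \left(-4\right) = -7 - 4 O Q$)
$\left(o{\left(\frac{6}{-7} + \frac{k{\left(-4 \right)}}{5},21 \right)} - 363\right)^{2} = \left(\left(-7 - 84 \left(\frac{6}{-7} + \frac{2 \left(-4\right)}{5}\right)\right) - 363\right)^{2} = \left(\left(-7 - 84 \left(6 \left(- \frac{1}{7}\right) - \frac{8}{5}\right)\right) - 363\right)^{2} = \left(\left(-7 - 84 \left(- \frac{6}{7} - \frac{8}{5}\right)\right) - 363\right)^{2} = \left(\left(-7 - 84 \left(- \frac{86}{35}\right)\right) - 363\right)^{2} = \left(\left(-7 + \frac{1032}{5}\right) - 363\right)^{2} = \left(\frac{997}{5} - 363\right)^{2} = \left(- \frac{818}{5}\right)^{2} = \frac{669124}{25}$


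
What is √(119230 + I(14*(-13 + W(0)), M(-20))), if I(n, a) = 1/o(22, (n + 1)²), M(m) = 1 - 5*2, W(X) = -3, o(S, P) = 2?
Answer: √476922/2 ≈ 345.30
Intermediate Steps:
M(m) = -9 (M(m) = 1 - 10 = -9)
I(n, a) = ½ (I(n, a) = 1/2 = ½)
√(119230 + I(14*(-13 + W(0)), M(-20))) = √(119230 + ½) = √(238461/2) = √476922/2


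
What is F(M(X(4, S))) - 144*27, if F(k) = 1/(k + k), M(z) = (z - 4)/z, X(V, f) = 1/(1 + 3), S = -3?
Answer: -116641/30 ≈ -3888.0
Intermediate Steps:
X(V, f) = ¼ (X(V, f) = 1/4 = ¼)
M(z) = (-4 + z)/z
F(k) = 1/(2*k)
F(M(X(4, S))) - 144*27 = 1/(2*(((-4 + ¼)/(¼)))) - 144*27 = 1/(2*((4*(-15/4)))) - 3888 = (½)/(-15) - 3888 = (½)*(-1/15) - 3888 = -1/30 - 3888 = -116641/30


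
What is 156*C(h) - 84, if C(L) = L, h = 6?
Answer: 852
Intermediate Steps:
156*C(h) - 84 = 156*6 - 84 = 936 - 84 = 852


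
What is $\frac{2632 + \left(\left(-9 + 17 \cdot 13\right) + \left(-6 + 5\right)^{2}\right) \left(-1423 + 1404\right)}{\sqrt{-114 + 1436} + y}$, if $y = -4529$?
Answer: $\frac{6408535}{20510519} + \frac{1415 \sqrt{1322}}{20510519} \approx 0.31496$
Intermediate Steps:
$\frac{2632 + \left(\left(-9 + 17 \cdot 13\right) + \left(-6 + 5\right)^{2}\right) \left(-1423 + 1404\right)}{\sqrt{-114 + 1436} + y} = \frac{2632 + \left(\left(-9 + 17 \cdot 13\right) + \left(-6 + 5\right)^{2}\right) \left(-1423 + 1404\right)}{\sqrt{-114 + 1436} - 4529} = \frac{2632 + \left(\left(-9 + 221\right) + \left(-1\right)^{2}\right) \left(-19\right)}{\sqrt{1322} - 4529} = \frac{2632 + \left(212 + 1\right) \left(-19\right)}{-4529 + \sqrt{1322}} = \frac{2632 + 213 \left(-19\right)}{-4529 + \sqrt{1322}} = \frac{2632 - 4047}{-4529 + \sqrt{1322}} = - \frac{1415}{-4529 + \sqrt{1322}}$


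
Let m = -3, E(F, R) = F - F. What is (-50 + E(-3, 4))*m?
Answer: 150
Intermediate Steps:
E(F, R) = 0
(-50 + E(-3, 4))*m = (-50 + 0)*(-3) = -50*(-3) = 150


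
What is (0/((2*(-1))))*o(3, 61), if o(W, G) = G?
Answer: 0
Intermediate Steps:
(0/((2*(-1))))*o(3, 61) = (0/((2*(-1))))*61 = (0/(-2))*61 = (0*(-1/2))*61 = 0*61 = 0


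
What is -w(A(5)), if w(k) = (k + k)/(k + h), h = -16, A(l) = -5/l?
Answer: -2/17 ≈ -0.11765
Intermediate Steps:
w(k) = 2*k/(-16 + k) (w(k) = (k + k)/(k - 16) = (2*k)/(-16 + k) = 2*k/(-16 + k))
-w(A(5)) = -2*(-5/5)/(-16 - 5/5) = -2*(-5*⅕)/(-16 - 5*⅕) = -2*(-1)/(-16 - 1) = -2*(-1)/(-17) = -2*(-1)*(-1)/17 = -1*2/17 = -2/17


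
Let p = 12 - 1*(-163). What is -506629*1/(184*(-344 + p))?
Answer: 506629/31096 ≈ 16.292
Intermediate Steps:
p = 175 (p = 12 + 163 = 175)
-506629*1/(184*(-344 + p)) = -506629*1/(184*(-344 + 175)) = -506629/(184*(-169)) = -506629/(-31096) = -506629*(-1/31096) = 506629/31096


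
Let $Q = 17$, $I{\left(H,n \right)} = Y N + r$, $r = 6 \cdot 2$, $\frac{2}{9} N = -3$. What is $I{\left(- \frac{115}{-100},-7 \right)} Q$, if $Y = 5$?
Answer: $- \frac{1887}{2} \approx -943.5$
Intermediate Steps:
$N = - \frac{27}{2}$ ($N = \frac{9}{2} \left(-3\right) = - \frac{27}{2} \approx -13.5$)
$r = 12$
$I{\left(H,n \right)} = - \frac{111}{2}$ ($I{\left(H,n \right)} = 5 \left(- \frac{27}{2}\right) + 12 = - \frac{135}{2} + 12 = - \frac{111}{2}$)
$I{\left(- \frac{115}{-100},-7 \right)} Q = \left(- \frac{111}{2}\right) 17 = - \frac{1887}{2}$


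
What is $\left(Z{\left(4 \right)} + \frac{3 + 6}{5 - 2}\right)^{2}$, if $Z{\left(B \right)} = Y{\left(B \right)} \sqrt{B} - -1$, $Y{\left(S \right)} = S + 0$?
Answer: $144$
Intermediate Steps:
$Y{\left(S \right)} = S$
$Z{\left(B \right)} = 1 + B^{\frac{3}{2}}$ ($Z{\left(B \right)} = B \sqrt{B} - -1 = B^{\frac{3}{2}} + 1 = 1 + B^{\frac{3}{2}}$)
$\left(Z{\left(4 \right)} + \frac{3 + 6}{5 - 2}\right)^{2} = \left(\left(1 + 4^{\frac{3}{2}}\right) + \frac{3 + 6}{5 - 2}\right)^{2} = \left(\left(1 + 8\right) + \frac{9}{3}\right)^{2} = \left(9 + 9 \cdot \frac{1}{3}\right)^{2} = \left(9 + 3\right)^{2} = 12^{2} = 144$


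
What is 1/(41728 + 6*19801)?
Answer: 1/160534 ≈ 6.2292e-6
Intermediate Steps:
1/(41728 + 6*19801) = 1/(41728 + 118806) = 1/160534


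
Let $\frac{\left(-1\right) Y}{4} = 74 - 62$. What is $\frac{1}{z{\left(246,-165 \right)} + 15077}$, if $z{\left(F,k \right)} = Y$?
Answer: $\frac{1}{15029} \approx 6.6538 \cdot 10^{-5}$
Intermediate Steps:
$Y = -48$ ($Y = - 4 \left(74 - 62\right) = \left(-4\right) 12 = -48$)
$z{\left(F,k \right)} = -48$
$\frac{1}{z{\left(246,-165 \right)} + 15077} = \frac{1}{-48 + 15077} = \frac{1}{15029}$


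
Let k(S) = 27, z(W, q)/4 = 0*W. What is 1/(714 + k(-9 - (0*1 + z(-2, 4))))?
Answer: 1/741 ≈ 0.0013495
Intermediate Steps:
z(W, q) = 0 (z(W, q) = 4*(0*W) = 4*0 = 0)
1/(714 + k(-9 - (0*1 + z(-2, 4)))) = 1/(714 + 27) = 1/741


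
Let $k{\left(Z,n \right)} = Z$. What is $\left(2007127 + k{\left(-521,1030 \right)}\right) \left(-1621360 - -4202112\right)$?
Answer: $5178552447712$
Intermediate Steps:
$\left(2007127 + k{\left(-521,1030 \right)}\right) \left(-1621360 - -4202112\right) = \left(2007127 - 521\right) \left(-1621360 - -4202112\right) = 2006606 \left(-1621360 + 4202112\right) = 2006606 \cdot 2580752 = 5178552447712$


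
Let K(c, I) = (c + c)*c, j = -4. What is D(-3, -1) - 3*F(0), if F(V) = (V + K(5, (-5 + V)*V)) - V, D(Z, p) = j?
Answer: -154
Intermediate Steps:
D(Z, p) = -4
K(c, I) = 2*c² (K(c, I) = (2*c)*c = 2*c²)
F(V) = 50 (F(V) = (V + 2*5²) - V = (V + 2*25) - V = (V + 50) - V = (50 + V) - V = 50)
D(-3, -1) - 3*F(0) = -4 - 3*50 = -4 - 150 = -154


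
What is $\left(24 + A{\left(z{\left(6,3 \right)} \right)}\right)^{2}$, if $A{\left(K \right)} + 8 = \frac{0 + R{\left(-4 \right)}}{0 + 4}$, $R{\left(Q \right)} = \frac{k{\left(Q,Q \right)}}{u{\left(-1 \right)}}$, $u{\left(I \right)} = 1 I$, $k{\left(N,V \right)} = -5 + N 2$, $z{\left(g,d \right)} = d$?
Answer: $\frac{5929}{16} \approx 370.56$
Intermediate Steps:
$k{\left(N,V \right)} = -5 + 2 N$
$u{\left(I \right)} = I$
$R{\left(Q \right)} = 5 - 2 Q$ ($R{\left(Q \right)} = \frac{-5 + 2 Q}{-1} = \left(-5 + 2 Q\right) \left(-1\right) = 5 - 2 Q$)
$A{\left(K \right)} = - \frac{19}{4}$ ($A{\left(K \right)} = -8 + \frac{0 + \left(5 - -8\right)}{0 + 4} = -8 + \frac{0 + \left(5 + 8\right)}{4} = -8 + \left(0 + 13\right) \frac{1}{4} = -8 + 13 \cdot \frac{1}{4} = -8 + \frac{13}{4} = - \frac{19}{4}$)
$\left(24 + A{\left(z{\left(6,3 \right)} \right)}\right)^{2} = \left(24 - \frac{19}{4}\right)^{2} = \left(\frac{77}{4}\right)^{2} = \frac{5929}{16}$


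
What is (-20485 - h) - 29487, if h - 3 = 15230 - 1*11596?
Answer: -53609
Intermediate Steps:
h = 3637 (h = 3 + (15230 - 1*11596) = 3 + (15230 - 11596) = 3 + 3634 = 3637)
(-20485 - h) - 29487 = (-20485 - 1*3637) - 29487 = (-20485 - 3637) - 29487 = -24122 - 29487 = -53609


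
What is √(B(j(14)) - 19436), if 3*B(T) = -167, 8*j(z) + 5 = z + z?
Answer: 5*I*√7017/3 ≈ 139.61*I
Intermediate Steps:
j(z) = -5/8 + z/4 (j(z) = -5/8 + (z + z)/8 = -5/8 + (2*z)/8 = -5/8 + z/4)
B(T) = -167/3 (B(T) = (⅓)*(-167) = -167/3)
√(B(j(14)) - 19436) = √(-167/3 - 19436) = √(-58475/3) = 5*I*√7017/3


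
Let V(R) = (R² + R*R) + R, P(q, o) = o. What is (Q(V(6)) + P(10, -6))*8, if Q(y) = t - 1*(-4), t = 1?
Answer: -8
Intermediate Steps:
V(R) = R + 2*R² (V(R) = (R² + R²) + R = 2*R² + R = R + 2*R²)
Q(y) = 5 (Q(y) = 1 - 1*(-4) = 1 + 4 = 5)
(Q(V(6)) + P(10, -6))*8 = (5 - 6)*8 = -1*8 = -8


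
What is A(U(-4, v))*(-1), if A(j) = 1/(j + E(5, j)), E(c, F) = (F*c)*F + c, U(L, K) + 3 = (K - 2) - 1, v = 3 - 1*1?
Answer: -1/81 ≈ -0.012346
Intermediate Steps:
v = 2 (v = 3 - 1 = 2)
U(L, K) = -6 + K (U(L, K) = -3 + ((K - 2) - 1) = -3 + ((-2 + K) - 1) = -3 + (-3 + K) = -6 + K)
E(c, F) = c + c*F**2 (E(c, F) = c*F**2 + c = c + c*F**2)
A(j) = 1/(5 + j + 5*j**2) (A(j) = 1/(j + 5*(1 + j**2)) = 1/(j + (5 + 5*j**2)) = 1/(5 + j + 5*j**2))
A(U(-4, v))*(-1) = -1/(5 + (-6 + 2) + 5*(-6 + 2)**2) = -1/(5 - 4 + 5*(-4)**2) = -1/(5 - 4 + 5*16) = -1/(5 - 4 + 80) = -1/81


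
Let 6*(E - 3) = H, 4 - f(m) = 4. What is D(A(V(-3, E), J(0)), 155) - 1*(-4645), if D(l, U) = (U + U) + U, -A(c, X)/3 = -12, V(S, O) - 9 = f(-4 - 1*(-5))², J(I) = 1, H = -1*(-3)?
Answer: 5110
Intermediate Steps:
f(m) = 0 (f(m) = 4 - 1*4 = 4 - 4 = 0)
H = 3
E = 7/2 (E = 3 + (⅙)*3 = 3 + ½ = 7/2 ≈ 3.5000)
V(S, O) = 9 (V(S, O) = 9 + 0² = 9 + 0 = 9)
A(c, X) = 36 (A(c, X) = -3*(-12) = 36)
D(l, U) = 3*U (D(l, U) = 2*U + U = 3*U)
D(A(V(-3, E), J(0)), 155) - 1*(-4645) = 3*155 - 1*(-4645) = 465 + 4645 = 5110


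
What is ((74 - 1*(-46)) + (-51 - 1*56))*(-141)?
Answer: -1833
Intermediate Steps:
((74 - 1*(-46)) + (-51 - 1*56))*(-141) = ((74 + 46) + (-51 - 56))*(-141) = (120 - 107)*(-141) = 13*(-141) = -1833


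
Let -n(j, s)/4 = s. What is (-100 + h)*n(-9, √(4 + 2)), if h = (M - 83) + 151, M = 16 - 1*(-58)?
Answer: -168*√6 ≈ -411.51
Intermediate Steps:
M = 74 (M = 16 + 58 = 74)
n(j, s) = -4*s
h = 142 (h = (74 - 83) + 151 = -9 + 151 = 142)
(-100 + h)*n(-9, √(4 + 2)) = (-100 + 142)*(-4*√(4 + 2)) = 42*(-4*√6) = -168*√6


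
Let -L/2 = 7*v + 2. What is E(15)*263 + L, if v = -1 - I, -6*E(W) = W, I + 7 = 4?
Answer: -1379/2 ≈ -689.50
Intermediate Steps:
I = -3 (I = -7 + 4 = -3)
E(W) = -W/6
v = 2 (v = -1 - 1*(-3) = -1 + 3 = 2)
L = -32 (L = -2*(7*2 + 2) = -2*(14 + 2) = -2*16 = -32)
E(15)*263 + L = -⅙*15*263 - 32 = -5/2*263 - 32 = -1315/2 - 32 = -1379/2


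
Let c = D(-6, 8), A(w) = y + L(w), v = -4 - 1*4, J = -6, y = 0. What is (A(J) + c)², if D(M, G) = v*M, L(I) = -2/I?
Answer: 21025/9 ≈ 2336.1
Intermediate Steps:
v = -8 (v = -4 - 4 = -8)
D(M, G) = -8*M
A(w) = -2/w (A(w) = 0 - 2/w = -2/w)
c = 48 (c = -8*(-6) = 48)
(A(J) + c)² = (-2/(-6) + 48)² = (-2*(-⅙) + 48)² = (⅓ + 48)² = (145/3)² = 21025/9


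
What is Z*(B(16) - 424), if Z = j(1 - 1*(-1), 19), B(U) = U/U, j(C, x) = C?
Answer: -846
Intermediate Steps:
B(U) = 1
Z = 2 (Z = 1 - 1*(-1) = 1 + 1 = 2)
Z*(B(16) - 424) = 2*(1 - 424) = 2*(-423) = -846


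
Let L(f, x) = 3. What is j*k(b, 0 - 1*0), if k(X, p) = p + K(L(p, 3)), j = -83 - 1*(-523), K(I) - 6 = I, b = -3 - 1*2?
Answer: 3960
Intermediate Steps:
b = -5 (b = -3 - 2 = -5)
K(I) = 6 + I
j = 440 (j = -83 + 523 = 440)
k(X, p) = 9 + p (k(X, p) = p + (6 + 3) = p + 9 = 9 + p)
j*k(b, 0 - 1*0) = 440*(9 + (0 - 1*0)) = 440*(9 + (0 + 0)) = 440*(9 + 0) = 440*9 = 3960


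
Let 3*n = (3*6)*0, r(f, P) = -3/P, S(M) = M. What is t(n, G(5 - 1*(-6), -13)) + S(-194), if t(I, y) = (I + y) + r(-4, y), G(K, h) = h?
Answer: -2688/13 ≈ -206.77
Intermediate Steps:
n = 0 (n = ((3*6)*0)/3 = (18*0)/3 = (1/3)*0 = 0)
t(I, y) = I + y - 3/y (t(I, y) = (I + y) - 3/y = I + y - 3/y)
t(n, G(5 - 1*(-6), -13)) + S(-194) = (0 - 13 - 3/(-13)) - 194 = (0 - 13 - 3*(-1/13)) - 194 = (0 - 13 + 3/13) - 194 = -166/13 - 194 = -2688/13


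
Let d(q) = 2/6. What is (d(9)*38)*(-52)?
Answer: -1976/3 ≈ -658.67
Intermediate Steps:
d(q) = ⅓ (d(q) = 2*(⅙) = ⅓)
(d(9)*38)*(-52) = ((⅓)*38)*(-52) = (38/3)*(-52) = -1976/3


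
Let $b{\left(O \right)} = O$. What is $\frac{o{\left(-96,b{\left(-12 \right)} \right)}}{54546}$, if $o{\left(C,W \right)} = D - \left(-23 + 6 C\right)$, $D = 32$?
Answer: $\frac{631}{54546} \approx 0.011568$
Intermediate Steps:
$o{\left(C,W \right)} = 55 - 6 C$ ($o{\left(C,W \right)} = 32 - \left(-23 + 6 C\right) = 55 - 6 C$)
$\frac{o{\left(-96,b{\left(-12 \right)} \right)}}{54546} = \frac{55 - -576}{54546} = \left(55 + 576\right) \frac{1}{54546} = 631 \cdot \frac{1}{54546} = \frac{631}{54546}$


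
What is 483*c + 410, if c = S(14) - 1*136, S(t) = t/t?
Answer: -64795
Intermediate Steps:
S(t) = 1
c = -135 (c = 1 - 1*136 = 1 - 136 = -135)
483*c + 410 = 483*(-135) + 410 = -65205 + 410 = -64795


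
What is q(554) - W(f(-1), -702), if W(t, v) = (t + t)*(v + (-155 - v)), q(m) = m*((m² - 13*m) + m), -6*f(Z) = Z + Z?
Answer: 499045726/3 ≈ 1.6635e+8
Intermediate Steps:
f(Z) = -Z/3 (f(Z) = -(Z + Z)/6 = -Z/3)
q(m) = m*(m² - 12*m)
W(t, v) = -310*t (W(t, v) = (2*t)*(-155) = -310*t)
q(554) - W(f(-1), -702) = 554²*(-12 + 554) - (-310)*(-⅓*(-1)) = 306916*542 - (-310)/3 = 166348472 - 1*(-310/3) = 166348472 + 310/3 = 499045726/3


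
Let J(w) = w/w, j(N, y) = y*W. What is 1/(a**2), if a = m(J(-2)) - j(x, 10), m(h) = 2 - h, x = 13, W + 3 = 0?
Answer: 1/961 ≈ 0.0010406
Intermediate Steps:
W = -3 (W = -3 + 0 = -3)
j(N, y) = -3*y (j(N, y) = y*(-3) = -3*y)
J(w) = 1
a = 31 (a = (2 - 1*1) - (-3)*10 = (2 - 1) - 1*(-30) = 1 + 30 = 31)
1/(a**2) = 1/(31**2) = 1/961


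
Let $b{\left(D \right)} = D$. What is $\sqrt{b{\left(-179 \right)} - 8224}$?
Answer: $i \sqrt{8403} \approx 91.668 i$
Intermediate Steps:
$\sqrt{b{\left(-179 \right)} - 8224} = \sqrt{-179 - 8224} = \sqrt{-8403} = i \sqrt{8403}$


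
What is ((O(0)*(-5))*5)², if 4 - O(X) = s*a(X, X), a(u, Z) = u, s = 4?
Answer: 10000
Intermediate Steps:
O(X) = 4 - 4*X
((O(0)*(-5))*5)² = (((4 - 4*0)*(-5))*5)² = (((4 + 0)*(-5))*5)² = ((4*(-5))*5)² = (-20*5)² = (-100)² = 10000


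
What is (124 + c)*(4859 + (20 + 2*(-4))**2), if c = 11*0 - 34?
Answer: 450270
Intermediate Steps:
c = -34 (c = 0 - 34 = -34)
(124 + c)*(4859 + (20 + 2*(-4))**2) = (124 - 34)*(4859 + (20 + 2*(-4))**2) = 90*(4859 + (20 - 8)**2) = 90*(4859 + 12**2) = 90*(4859 + 144) = 90*5003 = 450270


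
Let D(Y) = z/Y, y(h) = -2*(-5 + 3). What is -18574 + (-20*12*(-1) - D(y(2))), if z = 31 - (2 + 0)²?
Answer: -73363/4 ≈ -18341.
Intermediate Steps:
y(h) = 4 (y(h) = -2*(-2) = 4)
z = 27 (z = 31 - 1*2² = 31 - 1*4 = 31 - 4 = 27)
D(Y) = 27/Y
-18574 + (-20*12*(-1) - D(y(2))) = -18574 + (-20*12*(-1) - 27/4) = -18574 + (-240*(-1) - 27/4) = -18574 + (240 - 1*27/4) = -18574 + (240 - 27/4) = -18574 + 933/4 = -73363/4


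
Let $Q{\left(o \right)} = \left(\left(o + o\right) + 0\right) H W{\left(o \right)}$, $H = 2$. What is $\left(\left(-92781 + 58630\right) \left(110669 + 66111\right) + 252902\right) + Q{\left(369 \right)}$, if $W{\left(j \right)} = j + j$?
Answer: $-6035871590$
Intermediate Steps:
$W{\left(j \right)} = 2 j$
$Q{\left(o \right)} = 8 o^{2}$ ($Q{\left(o \right)} = \left(\left(o + o\right) + 0\right) 2 \cdot 2 o = \left(2 o + 0\right) 2 \cdot 2 o = 2 o 2 \cdot 2 o = 4 o 2 o = 8 o^{2}$)
$\left(\left(-92781 + 58630\right) \left(110669 + 66111\right) + 252902\right) + Q{\left(369 \right)} = \left(\left(-92781 + 58630\right) \left(110669 + 66111\right) + 252902\right) + 8 \cdot 369^{2} = \left(\left(-34151\right) 176780 + 252902\right) + 8 \cdot 136161 = \left(-6037213780 + 252902\right) + 1089288 = -6036960878 + 1089288 = -6035871590$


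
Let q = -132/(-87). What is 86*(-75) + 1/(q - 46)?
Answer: -8320529/1290 ≈ -6450.0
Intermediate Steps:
q = 44/29 (q = -132*(-1/87) = 44/29 ≈ 1.5172)
86*(-75) + 1/(q - 46) = 86*(-75) + 1/(44/29 - 46) = -6450 + 1/(-1290/29) = -6450 - 29/1290 = -8320529/1290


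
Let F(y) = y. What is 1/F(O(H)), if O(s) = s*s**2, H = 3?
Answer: 1/27 ≈ 0.037037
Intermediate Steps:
O(s) = s**3
1/F(O(H)) = 1/(3**3) = 1/27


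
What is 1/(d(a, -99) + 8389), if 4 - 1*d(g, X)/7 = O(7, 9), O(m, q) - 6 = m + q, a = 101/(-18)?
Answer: 1/8263 ≈ 0.00012102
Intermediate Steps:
a = -101/18 (a = 101*(-1/18) = -101/18 ≈ -5.6111)
O(m, q) = 6 + m + q (O(m, q) = 6 + (m + q) = 6 + m + q)
d(g, X) = -126 (d(g, X) = 28 - 7*(6 + 7 + 9) = 28 - 7*22 = 28 - 154 = -126)
1/(d(a, -99) + 8389) = 1/(-126 + 8389) = 1/8263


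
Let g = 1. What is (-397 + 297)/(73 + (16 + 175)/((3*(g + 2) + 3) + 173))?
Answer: -4625/3424 ≈ -1.3508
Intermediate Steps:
(-397 + 297)/(73 + (16 + 175)/((3*(g + 2) + 3) + 173)) = (-397 + 297)/(73 + (16 + 175)/((3*(1 + 2) + 3) + 173)) = -100/(73 + 191/((3*3 + 3) + 173)) = -100/(73 + 191/((9 + 3) + 173)) = -100/(73 + 191/(12 + 173)) = -100/(73 + 191/185) = -100/13696/185 = -100*185/13696 = -4625/3424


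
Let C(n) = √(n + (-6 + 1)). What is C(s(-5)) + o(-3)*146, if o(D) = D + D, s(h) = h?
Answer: -876 + I*√10 ≈ -876.0 + 3.1623*I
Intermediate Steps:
o(D) = 2*D
C(n) = √(-5 + n) (C(n) = √(n - 5) = √(-5 + n))
C(s(-5)) + o(-3)*146 = √(-5 - 5) + (2*(-3))*146 = √(-10) - 6*146 = I*√10 - 876 = -876 + I*√10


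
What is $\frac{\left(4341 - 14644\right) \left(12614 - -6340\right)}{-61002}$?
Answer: $\frac{10849059}{3389} \approx 3201.3$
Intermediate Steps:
$\frac{\left(4341 - 14644\right) \left(12614 - -6340\right)}{-61002} = - 10303 \left(12614 + 6340\right) \left(- \frac{1}{61002}\right) = \left(-10303\right) 18954 \left(- \frac{1}{61002}\right) = \left(-195283062\right) \left(- \frac{1}{61002}\right) = \frac{10849059}{3389}$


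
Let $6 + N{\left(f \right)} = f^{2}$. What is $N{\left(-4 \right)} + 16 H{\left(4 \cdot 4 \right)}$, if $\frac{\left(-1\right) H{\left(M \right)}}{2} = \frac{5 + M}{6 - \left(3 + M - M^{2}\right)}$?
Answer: $\frac{586}{81} \approx 7.2346$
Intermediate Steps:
$N{\left(f \right)} = -6 + f^{2}$
$H{\left(M \right)} = - \frac{2 \left(5 + M\right)}{3 + M^{2} - M}$ ($H{\left(M \right)} = - 2 \frac{5 + M}{6 - \left(3 + M - M^{2}\right)} = - 2 \frac{5 + M}{3 + M^{2} - M} = - \frac{2 \left(5 + M\right)}{3 + M^{2} - M}$)
$N{\left(-4 \right)} + 16 H{\left(4 \cdot 4 \right)} = \left(-6 + \left(-4\right)^{2}\right) + 16 \frac{2 \left(-5 - 4 \cdot 4\right)}{3 + \left(4 \cdot 4\right)^{2} - 4 \cdot 4} = \left(-6 + 16\right) + 16 \frac{2 \left(-5 - 16\right)}{3 + 16^{2} - 16} = 10 + 16 \frac{2 \left(-5 - 16\right)}{3 + 256 - 16} = 10 + 16 \cdot 2 \cdot \frac{1}{243} \left(-21\right) = 10 + 16 \left(- \frac{14}{81}\right) = 10 - \frac{224}{81} = \frac{586}{81}$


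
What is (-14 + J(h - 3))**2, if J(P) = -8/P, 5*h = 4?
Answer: 12996/121 ≈ 107.40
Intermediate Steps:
h = 4/5 (h = (1/5)*4 = 4/5 ≈ 0.80000)
(-14 + J(h - 3))**2 = (-14 - 8/(4/5 - 3))**2 = (-14 - 8/(-11/5))**2 = (-14 - 8*(-5/11))**2 = (-14 + 40/11)**2 = (-114/11)**2 = 12996/121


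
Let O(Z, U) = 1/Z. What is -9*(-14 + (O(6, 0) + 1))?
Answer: 231/2 ≈ 115.50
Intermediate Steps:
-9*(-14 + (O(6, 0) + 1)) = -9*(-14 + (1/6 + 1)) = -9*(-14 + 7/6) = -9*(-77/6) = 231/2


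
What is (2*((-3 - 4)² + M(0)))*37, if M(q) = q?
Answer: 3626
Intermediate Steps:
(2*((-3 - 4)² + M(0)))*37 = (2*((-3 - 4)² + 0))*37 = (2*((-7)² + 0))*37 = (2*(49 + 0))*37 = (2*49)*37 = 98*37 = 3626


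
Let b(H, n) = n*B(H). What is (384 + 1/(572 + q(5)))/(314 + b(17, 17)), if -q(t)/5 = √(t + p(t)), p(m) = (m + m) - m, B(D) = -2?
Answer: 31385807/22885380 + √10/18308304 ≈ 1.3714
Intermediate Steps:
p(m) = m (p(m) = 2*m - m = m)
b(H, n) = -2*n (b(H, n) = n*(-2) = -2*n)
q(t) = -5*√2*√t (q(t) = -5*√(t + t) = -5*√2*√t)
(384 + 1/(572 + q(5)))/(314 + b(17, 17)) = (384 + 1/(572 - 5*√2*√5))/(314 - 2*17) = (384 + 1/(572 - 5*√10))/(314 - 34) = (384 + 1/(572 - 5*√10))/280 = (384 + 1/(572 - 5*√10))*(1/280) = 48/35 + 1/(280*(572 - 5*√10))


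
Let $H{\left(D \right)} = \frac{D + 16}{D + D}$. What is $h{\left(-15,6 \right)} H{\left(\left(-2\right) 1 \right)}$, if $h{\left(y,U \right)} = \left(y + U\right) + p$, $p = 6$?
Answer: $\frac{21}{2} \approx 10.5$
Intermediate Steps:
$h{\left(y,U \right)} = 6 + U + y$ ($h{\left(y,U \right)} = \left(y + U\right) + 6 = \left(U + y\right) + 6 = 6 + U + y$)
$H{\left(D \right)} = \frac{16 + D}{2 D}$
$h{\left(-15,6 \right)} H{\left(\left(-2\right) 1 \right)} = \left(6 + 6 - 15\right) \frac{16 - 2}{2 \left(\left(-2\right) 1\right)} = - 3 \frac{16 - 2}{2 \left(-2\right)} = - 3 \cdot \frac{1}{2} \left(- \frac{1}{2}\right) 14 = \left(-3\right) \left(- \frac{7}{2}\right) = \frac{21}{2}$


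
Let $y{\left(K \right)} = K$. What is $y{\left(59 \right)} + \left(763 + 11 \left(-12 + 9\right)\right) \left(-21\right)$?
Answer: $-15271$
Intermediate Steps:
$y{\left(59 \right)} + \left(763 + 11 \left(-12 + 9\right)\right) \left(-21\right) = 59 + \left(763 + 11 \left(-12 + 9\right)\right) \left(-21\right) = 59 + \left(763 + 11 \left(-3\right)\right) \left(-21\right) = 59 + \left(763 - 33\right) \left(-21\right) = 59 + 730 \left(-21\right) = 59 - 15330 = -15271$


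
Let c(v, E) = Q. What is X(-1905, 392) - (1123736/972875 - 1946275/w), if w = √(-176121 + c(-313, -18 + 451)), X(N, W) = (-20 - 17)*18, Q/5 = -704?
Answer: -649058486/972875 - 1946275*I*√179641/179641 ≈ -667.16 - 4592.0*I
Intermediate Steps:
Q = -3520 (Q = 5*(-704) = -3520)
c(v, E) = -3520
X(N, W) = -666 (X(N, W) = -37*18 = -666)
w = I*√179641 (w = √(-176121 - 3520) = √(-179641) = I*√179641 ≈ 423.84*I)
X(-1905, 392) - (1123736/972875 - 1946275/w) = -666 - (1123736/972875 - 1946275*(-I*√179641/179641)) = -666 - (1123736*(1/972875) - (-1946275)*I*√179641/179641) = -666 - (1123736/972875 + 1946275*I*√179641/179641) = -666 + (-1123736/972875 - 1946275*I*√179641/179641) = -649058486/972875 - 1946275*I*√179641/179641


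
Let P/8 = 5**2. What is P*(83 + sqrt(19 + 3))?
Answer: 16600 + 200*sqrt(22) ≈ 17538.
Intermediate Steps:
P = 200 (P = 8*5**2 = 8*25 = 200)
P*(83 + sqrt(19 + 3)) = 200*(83 + sqrt(19 + 3)) = 200*(83 + sqrt(22)) = 16600 + 200*sqrt(22)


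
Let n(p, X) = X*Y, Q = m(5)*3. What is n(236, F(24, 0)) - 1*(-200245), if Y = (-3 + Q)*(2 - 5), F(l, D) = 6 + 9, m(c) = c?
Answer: 199705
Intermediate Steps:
F(l, D) = 15
Q = 15 (Q = 5*3 = 15)
Y = -36 (Y = (-3 + 15)*(2 - 5) = 12*(-3) = -36)
n(p, X) = -36*X (n(p, X) = X*(-36) = -36*X)
n(236, F(24, 0)) - 1*(-200245) = -36*15 - 1*(-200245) = -540 + 200245 = 199705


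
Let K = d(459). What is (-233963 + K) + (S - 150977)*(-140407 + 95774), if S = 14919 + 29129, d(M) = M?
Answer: 4772328553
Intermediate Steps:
S = 44048
K = 459
(-233963 + K) + (S - 150977)*(-140407 + 95774) = (-233963 + 459) + (44048 - 150977)*(-140407 + 95774) = -233504 - 106929*(-44633) = -233504 + 4772562057 = 4772328553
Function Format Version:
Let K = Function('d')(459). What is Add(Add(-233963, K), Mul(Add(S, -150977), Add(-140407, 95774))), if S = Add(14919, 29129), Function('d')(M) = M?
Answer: 4772328553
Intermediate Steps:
S = 44048
K = 459
Add(Add(-233963, K), Mul(Add(S, -150977), Add(-140407, 95774))) = Add(Add(-233963, 459), Mul(Add(44048, -150977), Add(-140407, 95774))) = Add(-233504, Mul(-106929, -44633)) = Add(-233504, 4772562057) = 4772328553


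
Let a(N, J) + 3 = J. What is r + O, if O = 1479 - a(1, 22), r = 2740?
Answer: 4200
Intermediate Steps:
a(N, J) = -3 + J
O = 1460 (O = 1479 - (-3 + 22) = 1479 - 1*19 = 1479 - 19 = 1460)
r + O = 2740 + 1460 = 4200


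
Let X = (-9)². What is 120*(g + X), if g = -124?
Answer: -5160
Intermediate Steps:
X = 81
120*(g + X) = 120*(-124 + 81) = 120*(-43) = -5160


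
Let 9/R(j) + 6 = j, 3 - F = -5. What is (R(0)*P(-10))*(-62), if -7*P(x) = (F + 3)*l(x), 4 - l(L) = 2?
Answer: -2046/7 ≈ -292.29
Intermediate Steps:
F = 8 (F = 3 - 1*(-5) = 3 + 5 = 8)
l(L) = 2 (l(L) = 4 - 1*2 = 4 - 2 = 2)
P(x) = -22/7 (P(x) = -(8 + 3)*2/7 = -11*2/7 = -⅐*22 = -22/7)
R(j) = 9/(-6 + j)
(R(0)*P(-10))*(-62) = ((9/(-6 + 0))*(-22/7))*(-62) = ((9/(-6))*(-22/7))*(-62) = ((9*(-⅙))*(-22/7))*(-62) = -3/2*(-22/7)*(-62) = (33/7)*(-62) = -2046/7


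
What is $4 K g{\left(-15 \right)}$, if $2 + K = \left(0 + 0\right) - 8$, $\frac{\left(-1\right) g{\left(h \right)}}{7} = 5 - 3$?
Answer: $560$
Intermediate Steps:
$g{\left(h \right)} = -14$ ($g{\left(h \right)} = - 7 \left(5 - 3\right) = \left(-7\right) 2 = -14$)
$K = -10$ ($K = -2 + \left(\left(0 + 0\right) - 8\right) = -2 + \left(0 - 8\right) = -2 - 8 = -10$)
$4 K g{\left(-15 \right)} = 4 \left(-10\right) \left(-14\right) = \left(-40\right) \left(-14\right) = 560$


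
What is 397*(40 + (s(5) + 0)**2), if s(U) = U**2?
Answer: 264005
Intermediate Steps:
397*(40 + (s(5) + 0)**2) = 397*(40 + (5**2 + 0)**2) = 397*(40 + (25 + 0)**2) = 397*(40 + 25**2) = 397*(40 + 625) = 397*665 = 264005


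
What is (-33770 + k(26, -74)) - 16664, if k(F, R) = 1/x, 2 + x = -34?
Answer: -1815625/36 ≈ -50434.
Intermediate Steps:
x = -36 (x = -2 - 34 = -36)
k(F, R) = -1/36 (k(F, R) = 1/(-36) = -1/36)
(-33770 + k(26, -74)) - 16664 = (-33770 - 1/36) - 16664 = -1215721/36 - 16664 = -1815625/36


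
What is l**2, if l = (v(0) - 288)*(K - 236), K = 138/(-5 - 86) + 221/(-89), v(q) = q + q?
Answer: 313378297117664256/65593801 ≈ 4.7776e+9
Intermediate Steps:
v(q) = 2*q
K = -32393/8099 (K = 138/(-91) + 221*(-1/89) = 138*(-1/91) - 221/89 = -138/91 - 221/89 = -32393/8099 ≈ -3.9996)
l = 559802016/8099 (l = (2*0 - 288)*(-32393/8099 - 236) = (0 - 288)*(-1943757/8099) = -288*(-1943757/8099) = 559802016/8099 ≈ 69120.)
l**2 = (559802016/8099)**2 = 313378297117664256/65593801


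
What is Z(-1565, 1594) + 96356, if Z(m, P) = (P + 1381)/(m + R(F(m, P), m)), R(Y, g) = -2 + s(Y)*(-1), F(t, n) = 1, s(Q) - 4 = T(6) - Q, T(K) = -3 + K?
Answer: 151565013/1573 ≈ 96354.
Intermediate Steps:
s(Q) = 7 - Q (s(Q) = 4 + ((-3 + 6) - Q) = 4 + (3 - Q) = 7 - Q)
R(Y, g) = -9 + Y (R(Y, g) = -2 + (7 - Y)*(-1) = -2 + (-7 + Y) = -9 + Y)
Z(m, P) = (1381 + P)/(-8 + m) (Z(m, P) = (P + 1381)/(m + (-9 + 1)) = (1381 + P)/(m - 8) = (1381 + P)/(-8 + m))
Z(-1565, 1594) + 96356 = (1381 + 1594)/(-8 - 1565) + 96356 = 2975/(-1573) + 96356 = -1/1573*2975 + 96356 = -2975/1573 + 96356 = 151565013/1573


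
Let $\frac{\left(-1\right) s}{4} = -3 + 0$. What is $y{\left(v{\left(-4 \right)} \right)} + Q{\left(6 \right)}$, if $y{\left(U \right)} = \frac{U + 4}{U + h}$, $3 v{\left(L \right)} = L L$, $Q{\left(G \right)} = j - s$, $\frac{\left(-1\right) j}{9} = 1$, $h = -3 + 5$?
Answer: $- \frac{217}{11} \approx -19.727$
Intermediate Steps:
$h = 2$
$s = 12$ ($s = - 4 \left(-3 + 0\right) = \left(-4\right) \left(-3\right) = 12$)
$j = -9$ ($j = \left(-9\right) 1 = -9$)
$Q{\left(G \right)} = -21$ ($Q{\left(G \right)} = -9 - 12 = -21$)
$v{\left(L \right)} = \frac{L^{2}}{3}$ ($v{\left(L \right)} = \frac{L L}{3} = \frac{L^{2}}{3}$)
$y{\left(U \right)} = \frac{4 + U}{2 + U}$ ($y{\left(U \right)} = \frac{U + 4}{U + 2} = \frac{4 + U}{2 + U}$)
$y{\left(v{\left(-4 \right)} \right)} + Q{\left(6 \right)} = \frac{4 + \frac{\left(-4\right)^{2}}{3}}{2 + \frac{\left(-4\right)^{2}}{3}} - 21 = \frac{4 + \frac{1}{3} \cdot 16}{2 + \frac{1}{3} \cdot 16} - 21 = \frac{4 + \frac{16}{3}}{2 + \frac{16}{3}} - 21 = \frac{1}{\frac{22}{3}} \cdot \frac{28}{3} - 21 = \frac{3}{22} \cdot \frac{28}{3} - 21 = \frac{14}{11} - 21 = - \frac{217}{11}$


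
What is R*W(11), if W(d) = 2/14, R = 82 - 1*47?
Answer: 5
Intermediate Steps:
R = 35 (R = 82 - 47 = 35)
W(d) = ⅐ (W(d) = 2*(1/14) = ⅐)
R*W(11) = 35*(⅐) = 5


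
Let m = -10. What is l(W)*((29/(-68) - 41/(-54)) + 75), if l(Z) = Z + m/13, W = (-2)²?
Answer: 968177/3978 ≈ 243.38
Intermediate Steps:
W = 4
l(Z) = -10/13 + Z (l(Z) = Z - 10/13 = -10/13 + Z)
l(W)*((29/(-68) - 41/(-54)) + 75) = (-10/13 + 4)*((29/(-68) - 41/(-54)) + 75) = 42*((29*(-1/68) - 41*(-1/54)) + 75)/13 = 42*((-29/68 + 41/54) + 75)/13 = 42*(611/1836 + 75)/13 = (42/13)*(138311/1836) = 968177/3978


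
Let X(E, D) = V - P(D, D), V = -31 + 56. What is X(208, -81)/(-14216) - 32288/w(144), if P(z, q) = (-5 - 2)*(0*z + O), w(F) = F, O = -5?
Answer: -14343899/63972 ≈ -224.22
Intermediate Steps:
P(z, q) = 35 (P(z, q) = (-5 - 2)*(0*z - 5) = -7*(0 - 5) = -7*(-5) = 35)
V = 25
X(E, D) = -10 (X(E, D) = 25 - 1*35 = 25 - 35 = -10)
X(208, -81)/(-14216) - 32288/w(144) = -10/(-14216) - 32288/144 = -10*(-1/14216) - 32288*1/144 = 5/7108 - 2018/9 = -14343899/63972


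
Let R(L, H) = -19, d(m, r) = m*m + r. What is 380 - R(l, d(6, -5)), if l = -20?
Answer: 399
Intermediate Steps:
d(m, r) = r + m² (d(m, r) = m² + r = r + m²)
380 - R(l, d(6, -5)) = 380 - 1*(-19) = 380 + 19 = 399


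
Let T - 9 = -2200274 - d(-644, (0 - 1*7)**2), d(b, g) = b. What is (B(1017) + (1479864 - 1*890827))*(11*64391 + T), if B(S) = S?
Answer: -879959331280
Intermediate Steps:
T = -2199621 (T = 9 + (-2200274 - 1*(-644)) = 9 + (-2200274 + 644) = 9 - 2199630 = -2199621)
(B(1017) + (1479864 - 1*890827))*(11*64391 + T) = (1017 + (1479864 - 1*890827))*(11*64391 - 2199621) = (1017 + (1479864 - 890827))*(708301 - 2199621) = (1017 + 589037)*(-1491320) = 590054*(-1491320) = -879959331280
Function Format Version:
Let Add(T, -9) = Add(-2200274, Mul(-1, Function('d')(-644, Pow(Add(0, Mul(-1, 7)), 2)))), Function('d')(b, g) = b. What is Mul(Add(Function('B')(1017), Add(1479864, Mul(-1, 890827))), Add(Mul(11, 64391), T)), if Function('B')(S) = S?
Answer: -879959331280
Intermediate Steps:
T = -2199621 (T = Add(9, Add(-2200274, Mul(-1, -644))) = Add(9, Add(-2200274, 644)) = Add(9, -2199630) = -2199621)
Mul(Add(Function('B')(1017), Add(1479864, Mul(-1, 890827))), Add(Mul(11, 64391), T)) = Mul(Add(1017, Add(1479864, Mul(-1, 890827))), Add(Mul(11, 64391), -2199621)) = Mul(Add(1017, Add(1479864, -890827)), Add(708301, -2199621)) = Mul(Add(1017, 589037), -1491320) = Mul(590054, -1491320) = -879959331280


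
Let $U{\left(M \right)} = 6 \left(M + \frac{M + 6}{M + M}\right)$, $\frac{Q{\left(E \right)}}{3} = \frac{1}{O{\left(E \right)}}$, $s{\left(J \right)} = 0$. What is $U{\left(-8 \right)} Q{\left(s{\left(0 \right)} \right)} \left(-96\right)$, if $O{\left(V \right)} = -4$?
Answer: $-3402$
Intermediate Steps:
$Q{\left(E \right)} = - \frac{3}{4}$ ($Q{\left(E \right)} = \frac{3}{-4} = 3 \left(- \frac{1}{4}\right) = - \frac{3}{4}$)
$U{\left(M \right)} = 6 M + \frac{3 \left(6 + M\right)}{M}$ ($U{\left(M \right)} = 6 \left(M + \frac{6 + M}{2 M}\right) = 6 M + \frac{3 \left(6 + M\right)}{M}$)
$U{\left(-8 \right)} Q{\left(s{\left(0 \right)} \right)} \left(-96\right) = \left(3 + 6 \left(-8\right) + \frac{18}{-8}\right) \left(- \frac{3}{4}\right) \left(-96\right) = \left(3 - 48 + 18 \left(- \frac{1}{8}\right)\right) \left(- \frac{3}{4}\right) \left(-96\right) = \left(3 - 48 - \frac{9}{4}\right) \left(- \frac{3}{4}\right) \left(-96\right) = \left(- \frac{189}{4}\right) \left(- \frac{3}{4}\right) \left(-96\right) = \frac{567}{16} \left(-96\right) = -3402$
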